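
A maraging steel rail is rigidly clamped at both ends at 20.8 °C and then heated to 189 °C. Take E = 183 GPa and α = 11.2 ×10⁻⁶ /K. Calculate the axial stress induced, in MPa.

ΔT = 168.2 K. Constrained thermal stress σ = E·α·ΔT = 183.0×10³ MPa × 11.2×10⁻⁶ × 168.2 = 345 MPa (compressive).

345 MPa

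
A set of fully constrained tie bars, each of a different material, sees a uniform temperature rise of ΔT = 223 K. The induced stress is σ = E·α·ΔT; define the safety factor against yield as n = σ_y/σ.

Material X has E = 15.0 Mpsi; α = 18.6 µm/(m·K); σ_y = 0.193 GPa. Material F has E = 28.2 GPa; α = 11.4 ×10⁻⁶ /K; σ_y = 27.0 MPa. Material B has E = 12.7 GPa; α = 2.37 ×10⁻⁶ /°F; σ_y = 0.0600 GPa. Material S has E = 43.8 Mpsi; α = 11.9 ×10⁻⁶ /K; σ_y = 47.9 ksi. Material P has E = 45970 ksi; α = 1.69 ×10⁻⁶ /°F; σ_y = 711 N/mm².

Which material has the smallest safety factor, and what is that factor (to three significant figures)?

material F, n = 0.377

Per material, after unit conversion:
  material X: E = 103.4, α = 18.6, σ_y = 193.0 → σ = 429 MPa, n = 0.450
  material F: E = 28.20, α = 11.4, σ_y = 27.00 → σ = 71.7 MPa, n = 0.377
  material B: E = 12.70, α = 4.27, σ_y = 60.00 → σ = 12.1 MPa, n = 4.97
  material S: E = 302.0, α = 11.9, σ_y = 330.3 → σ = 801 MPa, n = 0.412
  material P: E = 317.0, α = 3.04, σ_y = 711.0 → σ = 215 MPa, n = 3.31
Material F has the lowest safety factor, n = 0.377.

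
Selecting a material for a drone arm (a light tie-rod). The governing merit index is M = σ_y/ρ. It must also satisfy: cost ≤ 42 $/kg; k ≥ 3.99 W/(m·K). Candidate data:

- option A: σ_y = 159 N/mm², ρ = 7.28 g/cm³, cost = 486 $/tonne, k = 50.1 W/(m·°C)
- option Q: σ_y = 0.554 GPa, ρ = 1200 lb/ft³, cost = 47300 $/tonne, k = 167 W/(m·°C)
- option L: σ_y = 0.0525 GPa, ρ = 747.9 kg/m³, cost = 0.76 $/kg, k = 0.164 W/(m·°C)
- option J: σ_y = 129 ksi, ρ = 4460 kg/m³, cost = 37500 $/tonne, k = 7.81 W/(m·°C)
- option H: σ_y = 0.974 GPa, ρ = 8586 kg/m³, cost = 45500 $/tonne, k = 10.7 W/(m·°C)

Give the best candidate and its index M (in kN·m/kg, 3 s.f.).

option J, M = 199 kN·m/kg

Screen on constraints: cost ≤ 42 $/kg; k ≥ 3.99 W/(m·K). Survivors: option A, option J.
Normalizing units and computing the index:
  option A: σ_y = 159.0 MPa, ρ = 7280 kg/m³
  option J: σ_y = 889.4 MPa, ρ = 4460 kg/m³
  option J: M = 199 kN·m/kg
  option A: M = 21.8 kN·m/kg
Option J has the largest M.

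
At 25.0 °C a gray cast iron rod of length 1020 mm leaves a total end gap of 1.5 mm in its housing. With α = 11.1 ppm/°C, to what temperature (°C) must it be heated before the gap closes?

157 °C

α·L₀·ΔT = 1.5 mm ⇒ ΔT = 1.5 / (11.1×10⁻⁶ × 1020.0) = 132.5 K.
T = 25.0 + 132.5 = 157.5 °C.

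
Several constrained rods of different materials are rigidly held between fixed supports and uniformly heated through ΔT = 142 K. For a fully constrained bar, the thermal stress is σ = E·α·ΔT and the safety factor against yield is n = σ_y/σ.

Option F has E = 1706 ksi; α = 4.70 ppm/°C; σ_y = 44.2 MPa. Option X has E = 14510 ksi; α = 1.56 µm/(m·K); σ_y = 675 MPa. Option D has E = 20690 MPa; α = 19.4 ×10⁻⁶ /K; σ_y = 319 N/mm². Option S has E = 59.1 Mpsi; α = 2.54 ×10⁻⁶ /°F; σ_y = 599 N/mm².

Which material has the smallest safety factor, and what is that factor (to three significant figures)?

option S, n = 2.26

Per material, after unit conversion:
  option F: E = 11.76, α = 4.70, σ_y = 44.20 → σ = 7.85 MPa, n = 5.63
  option X: E = 100.0, α = 1.56, σ_y = 675.0 → σ = 22.2 MPa, n = 30.5
  option D: E = 20.69, α = 19.4, σ_y = 319.0 → σ = 57.0 MPa, n = 5.60
  option S: E = 407.5, α = 4.57, σ_y = 599.0 → σ = 265 MPa, n = 2.26
Option S has the lowest safety factor, n = 2.26.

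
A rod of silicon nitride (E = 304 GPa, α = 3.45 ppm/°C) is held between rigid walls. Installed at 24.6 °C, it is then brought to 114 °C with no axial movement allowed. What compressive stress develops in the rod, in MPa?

ΔT = 89.40 K. Constrained thermal stress σ = E·α·ΔT = 304.0×10³ MPa × 3.45×10⁻⁶ × 89.40 = 93.8 MPa (compressive).

93.8 MPa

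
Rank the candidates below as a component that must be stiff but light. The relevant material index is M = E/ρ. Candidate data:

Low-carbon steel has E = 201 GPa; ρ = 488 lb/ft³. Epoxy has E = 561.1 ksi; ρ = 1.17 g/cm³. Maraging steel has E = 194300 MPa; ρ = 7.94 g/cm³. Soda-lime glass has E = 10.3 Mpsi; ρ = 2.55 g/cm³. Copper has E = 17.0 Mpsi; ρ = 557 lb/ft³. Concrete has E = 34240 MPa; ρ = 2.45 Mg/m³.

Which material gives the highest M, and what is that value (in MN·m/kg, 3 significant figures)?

soda-lime glass, M = 27.8 MN·m/kg

After converting to SI:
  low-carbon steel: E = 201.0 GPa, ρ = 7817 kg/m³
  epoxy: E = 3.869 GPa, ρ = 1170 kg/m³
  maraging steel: E = 194.3 GPa, ρ = 7940 kg/m³
  soda-lime glass: E = 71.02 GPa, ρ = 2550 kg/m³
  copper: E = 117.2 GPa, ρ = 8922 kg/m³
  concrete: E = 34.24 GPa, ρ = 2450 kg/m³
  soda-lime glass: M = 27.8 MN·m/kg
  low-carbon steel: M = 25.7 MN·m/kg
  maraging steel: M = 24.5 MN·m/kg
  concrete: M = 14.0 MN·m/kg
  copper: M = 13.1 MN·m/kg
  epoxy: M = 3.31 MN·m/kg
Highest index: soda-lime glass.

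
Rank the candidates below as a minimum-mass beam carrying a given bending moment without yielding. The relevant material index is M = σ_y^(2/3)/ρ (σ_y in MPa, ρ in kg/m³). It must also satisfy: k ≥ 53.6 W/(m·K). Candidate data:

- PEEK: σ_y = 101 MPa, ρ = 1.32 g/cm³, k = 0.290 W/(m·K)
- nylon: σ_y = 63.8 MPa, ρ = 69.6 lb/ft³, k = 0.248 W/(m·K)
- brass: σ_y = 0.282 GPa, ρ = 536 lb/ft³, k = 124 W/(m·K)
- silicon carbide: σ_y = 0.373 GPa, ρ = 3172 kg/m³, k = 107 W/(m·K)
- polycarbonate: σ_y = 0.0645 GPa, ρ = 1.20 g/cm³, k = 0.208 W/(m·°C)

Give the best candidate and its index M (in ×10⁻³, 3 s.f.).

Screen on constraints: k ≥ 53.6 W/(m·K). Survivors: brass, silicon carbide.
After converting to SI:
  brass: σ_y = 282.0 MPa, ρ = 8586 kg/m³
  silicon carbide: σ_y = 373.0 MPa, ρ = 3172 kg/m³
  silicon carbide: M = 16.3×10⁻³
  brass: M = 5.01×10⁻³
Silicon carbide has the largest M.

silicon carbide, M = 16.3×10⁻³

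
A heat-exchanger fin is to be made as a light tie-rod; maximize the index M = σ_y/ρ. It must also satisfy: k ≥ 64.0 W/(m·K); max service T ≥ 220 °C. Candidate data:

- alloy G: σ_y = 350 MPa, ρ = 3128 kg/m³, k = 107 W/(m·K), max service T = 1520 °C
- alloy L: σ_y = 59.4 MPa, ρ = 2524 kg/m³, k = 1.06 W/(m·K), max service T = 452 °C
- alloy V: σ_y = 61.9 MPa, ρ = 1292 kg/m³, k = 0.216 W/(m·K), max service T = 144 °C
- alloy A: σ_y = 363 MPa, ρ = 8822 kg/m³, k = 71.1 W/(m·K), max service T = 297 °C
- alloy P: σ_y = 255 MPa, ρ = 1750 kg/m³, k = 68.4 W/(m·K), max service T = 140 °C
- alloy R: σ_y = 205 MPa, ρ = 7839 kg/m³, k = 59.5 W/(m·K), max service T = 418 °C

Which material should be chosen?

Screen on constraints: k ≥ 64.0 W/(m·K); max service T ≥ 220 °C. Survivors: alloy G, alloy A.
Per-candidate index values:
  alloy G: M = 112 kN·m/kg
  alloy A: M = 41.1 kN·m/kg
Highest index: alloy G.

alloy G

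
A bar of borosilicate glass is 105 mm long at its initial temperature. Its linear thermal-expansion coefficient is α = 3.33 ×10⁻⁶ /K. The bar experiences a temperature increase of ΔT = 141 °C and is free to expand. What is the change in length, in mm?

0.0493 mm

ΔL = α·L₀·ΔT = 3.33×10⁻⁶ × 105 mm × 141.0 K = 0.0493 mm.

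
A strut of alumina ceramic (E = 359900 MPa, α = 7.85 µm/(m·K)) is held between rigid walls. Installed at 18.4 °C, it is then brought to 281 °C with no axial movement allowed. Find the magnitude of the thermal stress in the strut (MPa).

742 MPa

E = 359900 MPa = 359.9 GPa.
ΔT = 262.6 K. Constrained thermal stress σ = E·α·ΔT = 359.9×10³ MPa × 7.85×10⁻⁶ × 262.6 = 742 MPa (compressive).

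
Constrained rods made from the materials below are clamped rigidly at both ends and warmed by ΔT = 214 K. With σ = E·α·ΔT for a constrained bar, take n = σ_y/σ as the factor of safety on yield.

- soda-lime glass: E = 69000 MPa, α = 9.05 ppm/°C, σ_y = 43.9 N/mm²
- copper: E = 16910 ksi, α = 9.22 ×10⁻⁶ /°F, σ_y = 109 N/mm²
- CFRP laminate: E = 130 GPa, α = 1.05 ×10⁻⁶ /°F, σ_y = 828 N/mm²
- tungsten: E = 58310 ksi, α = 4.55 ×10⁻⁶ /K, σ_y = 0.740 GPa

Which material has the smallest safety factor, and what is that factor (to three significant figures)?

With everything in SI (GPa, ×10⁻⁶/K, MPa):
  soda-lime glass: E = 69.00, α = 9.05, σ_y = 43.90 → σ = 134 MPa, n = 0.329
  copper: E = 116.6, α = 16.6, σ_y = 109.0 → σ = 414 MPa, n = 0.263
  CFRP laminate: E = 130.0, α = 1.89, σ_y = 828.0 → σ = 52.6 MPa, n = 15.7
  tungsten: E = 402.0, α = 4.55, σ_y = 740.0 → σ = 391 MPa, n = 1.89
The minimum is copper at n = 0.263.

copper, n = 0.263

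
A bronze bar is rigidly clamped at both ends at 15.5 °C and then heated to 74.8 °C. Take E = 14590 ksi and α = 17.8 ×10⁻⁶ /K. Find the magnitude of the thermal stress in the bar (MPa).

106 MPa

E = 14590 ksi = 100.6 GPa.
ΔT = 59.30 K. Constrained thermal stress σ = E·α·ΔT = 100.6×10³ MPa × 17.8×10⁻⁶ × 59.30 = 106 MPa (compressive).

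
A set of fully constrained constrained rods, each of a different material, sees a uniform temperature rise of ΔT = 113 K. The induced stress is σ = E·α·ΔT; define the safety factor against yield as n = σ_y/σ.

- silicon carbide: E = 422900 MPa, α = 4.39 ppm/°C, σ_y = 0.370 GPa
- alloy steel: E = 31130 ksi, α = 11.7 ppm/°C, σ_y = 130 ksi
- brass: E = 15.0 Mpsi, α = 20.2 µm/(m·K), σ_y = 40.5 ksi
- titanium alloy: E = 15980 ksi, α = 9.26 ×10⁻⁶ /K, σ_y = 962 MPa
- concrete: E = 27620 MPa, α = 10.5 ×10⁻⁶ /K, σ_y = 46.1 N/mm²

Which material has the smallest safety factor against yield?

brass

Per material, after unit conversion:
  silicon carbide: E = 422.9, α = 4.39, σ_y = 370.0 → σ = 210 MPa, n = 1.76
  alloy steel: E = 214.6, α = 11.7, σ_y = 896.3 → σ = 284 MPa, n = 3.16
  brass: E = 103.4, α = 20.2, σ_y = 279.2 → σ = 236 MPa, n = 1.18
  titanium alloy: E = 110.2, α = 9.26, σ_y = 962.0 → σ = 115 MPa, n = 8.34
  concrete: E = 27.62, α = 10.5, σ_y = 46.10 → σ = 32.8 MPa, n = 1.41
Smallest n: brass with n = 1.18.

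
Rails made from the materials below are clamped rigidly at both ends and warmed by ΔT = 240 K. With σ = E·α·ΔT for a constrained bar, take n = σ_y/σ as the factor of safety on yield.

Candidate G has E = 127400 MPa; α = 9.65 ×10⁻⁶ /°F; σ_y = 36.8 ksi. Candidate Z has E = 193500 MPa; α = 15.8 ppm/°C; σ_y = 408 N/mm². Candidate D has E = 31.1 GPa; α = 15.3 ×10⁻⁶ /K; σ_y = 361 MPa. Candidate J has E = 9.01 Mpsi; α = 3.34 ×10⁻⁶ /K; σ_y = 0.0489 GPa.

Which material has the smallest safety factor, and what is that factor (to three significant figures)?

candidate G, n = 0.478

In consistent units (E in GPa, α in ×10⁻⁶/K, σ_y in MPa):
  candidate G: E = 127.4, α = 17.4, σ_y = 253.7 → σ = 531 MPa, n = 0.478
  candidate Z: E = 193.5, α = 15.8, σ_y = 408.0 → σ = 734 MPa, n = 0.556
  candidate D: E = 31.10, α = 15.3, σ_y = 361.0 → σ = 114 MPa, n = 3.16
  candidate J: E = 62.12, α = 3.34, σ_y = 48.90 → σ = 49.8 MPa, n = 0.982
Smallest n: candidate G with n = 0.478.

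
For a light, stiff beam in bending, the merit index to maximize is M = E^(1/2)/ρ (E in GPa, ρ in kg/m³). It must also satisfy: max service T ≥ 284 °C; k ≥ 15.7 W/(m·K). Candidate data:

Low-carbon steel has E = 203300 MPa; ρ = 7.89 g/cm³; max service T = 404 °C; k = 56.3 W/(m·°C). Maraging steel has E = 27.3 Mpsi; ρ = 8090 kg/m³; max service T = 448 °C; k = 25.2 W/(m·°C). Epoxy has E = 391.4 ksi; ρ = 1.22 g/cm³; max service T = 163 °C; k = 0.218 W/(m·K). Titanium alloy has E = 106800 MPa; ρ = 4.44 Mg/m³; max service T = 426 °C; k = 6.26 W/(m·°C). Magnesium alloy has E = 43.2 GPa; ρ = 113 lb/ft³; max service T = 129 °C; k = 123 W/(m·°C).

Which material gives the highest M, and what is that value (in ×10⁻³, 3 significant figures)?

Screen on constraints: max service T ≥ 284 °C; k ≥ 15.7 W/(m·K). Survivors: low-carbon steel, maraging steel.
In SI units:
  low-carbon steel: E = 203.3 GPa, ρ = 7890 kg/m³
  maraging steel: E = 188.2 GPa, ρ = 8090 kg/m³
  low-carbon steel: M = 1.81×10⁻³
  maraging steel: M = 1.70×10⁻³
Low-carbon steel ranks first.

low-carbon steel, M = 1.81×10⁻³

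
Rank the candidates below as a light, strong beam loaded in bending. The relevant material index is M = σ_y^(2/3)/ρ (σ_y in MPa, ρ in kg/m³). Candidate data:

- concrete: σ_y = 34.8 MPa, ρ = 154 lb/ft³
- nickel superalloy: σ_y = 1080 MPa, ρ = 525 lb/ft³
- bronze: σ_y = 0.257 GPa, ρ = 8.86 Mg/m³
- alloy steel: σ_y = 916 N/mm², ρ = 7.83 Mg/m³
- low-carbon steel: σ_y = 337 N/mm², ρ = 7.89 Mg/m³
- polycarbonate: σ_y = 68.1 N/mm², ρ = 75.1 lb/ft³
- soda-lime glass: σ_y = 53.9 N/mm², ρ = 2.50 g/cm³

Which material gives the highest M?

Convert each candidate to consistent units, then evaluate M:
  concrete: σ_y = 34.80 MPa, ρ = 2467 kg/m³
  nickel superalloy: σ_y = 1080 MPa, ρ = 8410 kg/m³
  bronze: σ_y = 257.0 MPa, ρ = 8860 kg/m³
  alloy steel: σ_y = 916.0 MPa, ρ = 7830 kg/m³
  low-carbon steel: σ_y = 337.0 MPa, ρ = 7890 kg/m³
  polycarbonate: σ_y = 68.10 MPa, ρ = 1203 kg/m³
  soda-lime glass: σ_y = 53.90 MPa, ρ = 2500 kg/m³
  polycarbonate: M = 13.9×10⁻³
  nickel superalloy: M = 12.5×10⁻³
  alloy steel: M = 12.0×10⁻³
  low-carbon steel: M = 6.14×10⁻³
  soda-lime glass: M = 5.71×10⁻³
  bronze: M = 4.56×10⁻³
  concrete: M = 4.32×10⁻³
Highest index: polycarbonate.

polycarbonate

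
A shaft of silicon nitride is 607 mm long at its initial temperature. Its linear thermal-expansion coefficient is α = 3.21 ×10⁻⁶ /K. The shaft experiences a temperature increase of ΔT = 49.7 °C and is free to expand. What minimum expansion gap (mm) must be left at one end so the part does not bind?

0.0968 mm

ΔL = α·L₀·ΔT = 3.21×10⁻⁶ × 607 mm × 49.70 K = 0.0968 mm.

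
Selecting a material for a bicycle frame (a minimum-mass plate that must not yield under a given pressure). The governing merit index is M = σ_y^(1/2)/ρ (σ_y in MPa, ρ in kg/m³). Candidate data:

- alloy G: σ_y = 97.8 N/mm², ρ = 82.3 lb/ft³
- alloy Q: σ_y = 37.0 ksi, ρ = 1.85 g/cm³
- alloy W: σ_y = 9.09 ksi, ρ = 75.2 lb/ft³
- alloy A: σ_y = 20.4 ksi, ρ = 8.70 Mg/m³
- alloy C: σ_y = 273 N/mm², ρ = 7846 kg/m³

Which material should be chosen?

alloy Q

After converting to SI:
  alloy G: σ_y = 97.80 MPa, ρ = 1318 kg/m³
  alloy Q: σ_y = 255.1 MPa, ρ = 1850 kg/m³
  alloy W: σ_y = 62.67 MPa, ρ = 1205 kg/m³
  alloy A: σ_y = 140.7 MPa, ρ = 8700 kg/m³
  alloy C: σ_y = 273.0 MPa, ρ = 7846 kg/m³
  alloy Q: M = 8.63×10⁻³
  alloy G: M = 7.50×10⁻³
  alloy W: M = 6.57×10⁻³
  alloy C: M = 2.11×10⁻³
  alloy A: M = 1.36×10⁻³
The maximum is for alloy Q.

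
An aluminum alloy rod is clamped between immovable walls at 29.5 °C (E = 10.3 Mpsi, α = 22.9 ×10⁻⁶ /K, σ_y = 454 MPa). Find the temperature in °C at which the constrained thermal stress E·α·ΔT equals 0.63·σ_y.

205 °C

E = 10.3 Mpsi = 71.02 GPa.
E·α·ΔT = 286.0 MPa ⇒ ΔT = 286.0 / (71.02×10³ × 22.9×10⁻⁶) = 175.9 K.
T = 29.5 + 175.9 = 205.4 °C.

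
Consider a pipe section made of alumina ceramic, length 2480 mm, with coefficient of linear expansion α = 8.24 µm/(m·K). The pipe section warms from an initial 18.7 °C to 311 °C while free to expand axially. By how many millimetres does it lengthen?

ΔT = 311 − 18.7 = 292.3 K.
ΔL = α·L₀·ΔT = 8.24×10⁻⁶ × 2480 mm × 292.3 K = 5.97 mm.

5.97 mm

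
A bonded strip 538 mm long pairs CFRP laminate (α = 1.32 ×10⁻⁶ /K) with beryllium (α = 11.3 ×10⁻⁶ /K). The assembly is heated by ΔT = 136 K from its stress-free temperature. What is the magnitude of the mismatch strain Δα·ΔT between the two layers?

1.36×10⁻³

Δα = |1.32 − 11.3|×10⁻⁶/K = 9.98×10⁻⁶/K.
Mismatch strain = Δα·ΔT = 9.98×10⁻⁶ × 136.0 = 1.36×10⁻³.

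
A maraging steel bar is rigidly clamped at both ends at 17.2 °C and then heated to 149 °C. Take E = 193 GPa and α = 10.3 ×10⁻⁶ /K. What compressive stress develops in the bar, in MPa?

ΔT = 131.8 K. Constrained thermal stress σ = E·α·ΔT = 193.0×10³ MPa × 10.3×10⁻⁶ × 131.8 = 262 MPa (compressive).

262 MPa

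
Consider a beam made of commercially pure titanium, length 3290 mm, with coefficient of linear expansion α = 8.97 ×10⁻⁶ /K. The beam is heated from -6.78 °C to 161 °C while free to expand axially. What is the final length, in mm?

3295.0 mm

ΔT = 161 − (-6.78) = 167.8 K.
ΔL = α·L₀·ΔT = 8.97×10⁻⁶ × 3290 mm × 167.8 K = 4.95 mm.
L = L₀ + ΔL = 3290 + 4.95 = 3295.0 mm.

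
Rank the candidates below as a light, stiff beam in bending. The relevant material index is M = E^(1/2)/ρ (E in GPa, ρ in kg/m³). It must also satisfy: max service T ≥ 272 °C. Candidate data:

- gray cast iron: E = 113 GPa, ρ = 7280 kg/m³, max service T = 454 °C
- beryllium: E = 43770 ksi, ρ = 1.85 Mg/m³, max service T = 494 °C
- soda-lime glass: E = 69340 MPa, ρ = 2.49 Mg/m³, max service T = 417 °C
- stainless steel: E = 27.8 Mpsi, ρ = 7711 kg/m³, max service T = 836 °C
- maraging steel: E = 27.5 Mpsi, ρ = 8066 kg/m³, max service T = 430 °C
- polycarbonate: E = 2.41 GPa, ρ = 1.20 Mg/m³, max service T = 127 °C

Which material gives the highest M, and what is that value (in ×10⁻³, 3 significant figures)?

Screen on constraints: max service T ≥ 272 °C. Survivors: gray cast iron, beryllium, soda-lime glass, stainless steel, maraging steel.
Putting every candidate on a common basis:
  gray cast iron: E = 113.0 GPa, ρ = 7280 kg/m³
  beryllium: E = 301.8 GPa, ρ = 1850 kg/m³
  soda-lime glass: E = 69.34 GPa, ρ = 2490 kg/m³
  stainless steel: E = 191.7 GPa, ρ = 7711 kg/m³
  maraging steel: E = 189.6 GPa, ρ = 8066 kg/m³
  beryllium: M = 9.39×10⁻³
  soda-lime glass: M = 3.34×10⁻³
  stainless steel: M = 1.80×10⁻³
  maraging steel: M = 1.71×10⁻³
  gray cast iron: M = 1.46×10⁻³
Highest index: beryllium.

beryllium, M = 9.39×10⁻³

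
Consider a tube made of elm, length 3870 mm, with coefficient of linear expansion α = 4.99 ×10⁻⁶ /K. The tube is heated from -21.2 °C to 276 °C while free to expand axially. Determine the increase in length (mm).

ΔT = 276 − (-21.2) = 297.2 K.
ΔL = α·L₀·ΔT = 4.99×10⁻⁶ × 3870 mm × 297.2 K = 5.74 mm.

5.74 mm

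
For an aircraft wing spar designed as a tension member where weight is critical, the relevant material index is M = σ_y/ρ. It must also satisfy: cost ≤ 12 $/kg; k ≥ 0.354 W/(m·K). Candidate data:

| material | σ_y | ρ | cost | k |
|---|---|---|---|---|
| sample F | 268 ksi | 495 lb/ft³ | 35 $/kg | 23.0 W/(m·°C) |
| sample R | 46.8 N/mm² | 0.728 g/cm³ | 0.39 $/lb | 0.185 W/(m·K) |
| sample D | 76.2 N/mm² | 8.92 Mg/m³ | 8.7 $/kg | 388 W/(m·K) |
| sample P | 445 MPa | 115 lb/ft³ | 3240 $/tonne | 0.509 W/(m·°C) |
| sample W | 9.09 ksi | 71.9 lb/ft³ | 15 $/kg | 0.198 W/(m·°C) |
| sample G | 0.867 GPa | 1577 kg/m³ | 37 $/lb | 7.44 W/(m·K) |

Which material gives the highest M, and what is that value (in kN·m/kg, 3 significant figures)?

sample P, M = 242 kN·m/kg

Screen on constraints: cost ≤ 12 $/kg; k ≥ 0.354 W/(m·K). Survivors: sample D, sample P.
Putting every candidate on a common basis:
  sample D: σ_y = 76.20 MPa, ρ = 8920 kg/m³
  sample P: σ_y = 445.0 MPa, ρ = 1842 kg/m³
  sample P: M = 242 kN·m/kg
  sample D: M = 8.54 kN·m/kg
Sample P has the largest M.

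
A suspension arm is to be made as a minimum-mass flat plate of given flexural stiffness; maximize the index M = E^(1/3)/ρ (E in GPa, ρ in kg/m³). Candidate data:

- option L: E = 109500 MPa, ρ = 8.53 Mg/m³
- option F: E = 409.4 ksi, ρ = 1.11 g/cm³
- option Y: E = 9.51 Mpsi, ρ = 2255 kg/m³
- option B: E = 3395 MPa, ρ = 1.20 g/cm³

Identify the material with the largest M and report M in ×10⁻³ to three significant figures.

Putting every candidate on a common basis:
  option L: E = 109.5 GPa, ρ = 8530 kg/m³
  option F: E = 2.823 GPa, ρ = 1110 kg/m³
  option Y: E = 65.57 GPa, ρ = 2255 kg/m³
  option B: E = 3.395 GPa, ρ = 1200 kg/m³
  option Y: M = 1.79×10⁻³
  option F: M = 1.27×10⁻³
  option B: M = 1.25×10⁻³
  option L: M = 0.561×10⁻³
Option Y has the largest M.

option Y, M = 1.79×10⁻³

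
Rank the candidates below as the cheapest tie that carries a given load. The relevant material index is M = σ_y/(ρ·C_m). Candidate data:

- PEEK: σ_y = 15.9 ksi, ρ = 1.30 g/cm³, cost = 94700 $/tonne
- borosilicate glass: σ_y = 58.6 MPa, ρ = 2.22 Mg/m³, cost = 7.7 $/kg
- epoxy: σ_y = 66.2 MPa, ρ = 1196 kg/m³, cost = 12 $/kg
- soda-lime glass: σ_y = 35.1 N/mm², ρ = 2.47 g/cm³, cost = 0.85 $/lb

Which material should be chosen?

Convert each candidate to consistent units, then evaluate M:
  PEEK: σ_y = 109.6 MPa, ρ = 1300 kg/m³, cost = 94.70 $/kg
  borosilicate glass: σ_y = 58.60 MPa, ρ = 2220 kg/m³, cost = 7.700 $/kg
  epoxy: σ_y = 66.20 MPa, ρ = 1196 kg/m³, cost = 12.00 $/kg
  soda-lime glass: σ_y = 35.10 MPa, ρ = 2470 kg/m³, cost = 1.874 $/kg
  soda-lime glass: M = 7.58 kN·m per $
  epoxy: M = 4.61 kN·m per $
  borosilicate glass: M = 3.43 kN·m per $
  PEEK: M = 0.890 kN·m per $
Soda-lime glass has the largest M.

soda-lime glass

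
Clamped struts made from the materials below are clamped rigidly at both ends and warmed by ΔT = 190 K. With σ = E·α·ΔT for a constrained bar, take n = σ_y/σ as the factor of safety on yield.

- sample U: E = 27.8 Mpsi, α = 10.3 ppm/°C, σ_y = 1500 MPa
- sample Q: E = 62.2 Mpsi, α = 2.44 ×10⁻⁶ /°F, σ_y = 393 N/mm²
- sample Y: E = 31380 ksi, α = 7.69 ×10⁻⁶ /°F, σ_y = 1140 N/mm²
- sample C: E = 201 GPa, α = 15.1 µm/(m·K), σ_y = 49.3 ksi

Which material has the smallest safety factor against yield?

With everything in SI (GPa, ×10⁻⁶/K, MPa):
  sample U: E = 191.7, α = 10.3, σ_y = 1500 → σ = 375 MPa, n = 4.00
  sample Q: E = 428.9, α = 4.39, σ_y = 393.0 → σ = 358 MPa, n = 1.10
  sample Y: E = 216.4, α = 13.8, σ_y = 1140 → σ = 569 MPa, n = 2.00
  sample C: E = 201.0, α = 15.1, σ_y = 339.9 → σ = 577 MPa, n = 0.589
Sample C has the lowest safety factor, n = 0.589.

sample C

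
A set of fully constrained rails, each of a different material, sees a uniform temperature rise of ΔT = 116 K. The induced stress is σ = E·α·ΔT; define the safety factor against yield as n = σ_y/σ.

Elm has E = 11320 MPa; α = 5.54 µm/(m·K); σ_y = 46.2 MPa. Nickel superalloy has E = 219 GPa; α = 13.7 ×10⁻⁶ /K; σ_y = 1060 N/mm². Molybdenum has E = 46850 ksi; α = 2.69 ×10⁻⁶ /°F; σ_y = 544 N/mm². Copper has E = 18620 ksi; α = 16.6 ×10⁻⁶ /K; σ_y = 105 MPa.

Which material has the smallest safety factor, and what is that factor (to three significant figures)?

In consistent units (E in GPa, α in ×10⁻⁶/K, σ_y in MPa):
  elm: E = 11.32, α = 5.54, σ_y = 46.20 → σ = 7.27 MPa, n = 6.35
  nickel superalloy: E = 219.0, α = 13.7, σ_y = 1060 → σ = 348 MPa, n = 3.05
  molybdenum: E = 323.0, α = 4.84, σ_y = 544.0 → σ = 181 MPa, n = 3.00
  copper: E = 128.4, α = 16.6, σ_y = 105.0 → σ = 247 MPa, n = 0.425
The minimum is copper at n = 0.425.

copper, n = 0.425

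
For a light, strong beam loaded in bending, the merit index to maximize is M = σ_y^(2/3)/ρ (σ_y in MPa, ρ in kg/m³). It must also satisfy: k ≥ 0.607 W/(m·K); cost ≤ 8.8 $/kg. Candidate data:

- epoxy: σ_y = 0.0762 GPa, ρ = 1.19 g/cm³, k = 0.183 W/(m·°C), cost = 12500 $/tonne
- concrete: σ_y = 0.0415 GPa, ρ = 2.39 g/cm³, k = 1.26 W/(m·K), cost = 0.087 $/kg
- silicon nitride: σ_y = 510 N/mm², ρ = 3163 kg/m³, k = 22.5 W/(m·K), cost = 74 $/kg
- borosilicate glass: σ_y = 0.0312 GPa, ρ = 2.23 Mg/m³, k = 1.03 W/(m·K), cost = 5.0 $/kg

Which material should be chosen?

Screen on constraints: k ≥ 0.607 W/(m·K); cost ≤ 8.8 $/kg. Survivors: concrete, borosilicate glass.
In SI units:
  concrete: σ_y = 41.50 MPa, ρ = 2390 kg/m³
  borosilicate glass: σ_y = 31.20 MPa, ρ = 2230 kg/m³
  concrete: M = 5.02×10⁻³
  borosilicate glass: M = 4.44×10⁻³
The maximum is for concrete.

concrete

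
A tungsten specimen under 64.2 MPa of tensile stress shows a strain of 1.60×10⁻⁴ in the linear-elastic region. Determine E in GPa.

E = σ/ε = 64.2 MPa / 1.60×10⁻⁴ = 401200 MPa = 401 GPa.

401 GPa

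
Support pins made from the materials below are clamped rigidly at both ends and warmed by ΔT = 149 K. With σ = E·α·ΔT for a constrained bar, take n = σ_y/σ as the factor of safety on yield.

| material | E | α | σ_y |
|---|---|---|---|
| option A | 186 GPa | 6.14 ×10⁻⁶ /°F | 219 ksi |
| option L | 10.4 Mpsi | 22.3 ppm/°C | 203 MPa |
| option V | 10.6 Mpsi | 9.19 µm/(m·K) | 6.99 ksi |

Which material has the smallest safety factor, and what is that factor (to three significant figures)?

In consistent units (E in GPa, α in ×10⁻⁶/K, σ_y in MPa):
  option A: E = 186.0, α = 11.1, σ_y = 1510 → σ = 306 MPa, n = 4.93
  option L: E = 71.71, α = 22.3, σ_y = 203.0 → σ = 238 MPa, n = 0.852
  option V: E = 73.08, α = 9.19, σ_y = 48.19 → σ = 100 MPa, n = 0.482
The minimum is option V at n = 0.482.

option V, n = 0.482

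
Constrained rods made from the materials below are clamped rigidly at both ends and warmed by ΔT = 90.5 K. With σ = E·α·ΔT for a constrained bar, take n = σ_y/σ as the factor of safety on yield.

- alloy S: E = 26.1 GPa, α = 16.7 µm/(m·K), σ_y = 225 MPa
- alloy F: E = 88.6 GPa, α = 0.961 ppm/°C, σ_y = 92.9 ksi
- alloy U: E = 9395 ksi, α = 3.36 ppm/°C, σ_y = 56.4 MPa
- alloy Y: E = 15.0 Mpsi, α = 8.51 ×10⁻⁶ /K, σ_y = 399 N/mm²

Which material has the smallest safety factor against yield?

Converting E to GPa, α to ×10⁻⁶/K, σ_y to MPa, then σ and n for each:
  alloy S: E = 26.10, α = 16.7, σ_y = 225.0 → σ = 39.4 MPa, n = 5.70
  alloy F: E = 88.60, α = 0.961, σ_y = 640.5 → σ = 7.71 MPa, n = 83.1
  alloy U: E = 64.78, α = 3.36, σ_y = 56.40 → σ = 19.7 MPa, n = 2.86
  alloy Y: E = 103.4, α = 8.51, σ_y = 399.0 → σ = 79.7 MPa, n = 5.01
The minimum is alloy U at n = 2.86.

alloy U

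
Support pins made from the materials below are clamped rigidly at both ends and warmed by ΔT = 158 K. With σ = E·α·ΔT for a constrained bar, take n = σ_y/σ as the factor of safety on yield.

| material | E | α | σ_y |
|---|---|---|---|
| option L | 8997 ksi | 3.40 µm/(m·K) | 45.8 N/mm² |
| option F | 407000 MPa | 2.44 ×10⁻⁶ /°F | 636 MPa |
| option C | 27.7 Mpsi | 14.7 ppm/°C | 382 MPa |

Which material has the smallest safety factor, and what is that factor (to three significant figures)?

option C, n = 0.861

With everything in SI (GPa, ×10⁻⁶/K, MPa):
  option L: E = 62.03, α = 3.40, σ_y = 45.80 → σ = 33.3 MPa, n = 1.37
  option F: E = 407.0, α = 4.39, σ_y = 636.0 → σ = 282 MPa, n = 2.25
  option C: E = 191.0, α = 14.7, σ_y = 382.0 → σ = 444 MPa, n = 0.861
Option C has the lowest safety factor, n = 0.861.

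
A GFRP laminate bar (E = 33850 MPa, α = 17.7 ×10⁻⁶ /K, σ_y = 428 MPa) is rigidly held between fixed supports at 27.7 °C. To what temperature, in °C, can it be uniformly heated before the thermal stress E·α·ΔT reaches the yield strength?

742 °C

E = 33850 MPa = 33.85 GPa.
E·α·ΔT = 428.0 MPa ⇒ ΔT = 428.0 / (33.85×10³ × 17.7×10⁻⁶) = 714.4 K.
T = 27.7 + 714.4 = 742.1 °C.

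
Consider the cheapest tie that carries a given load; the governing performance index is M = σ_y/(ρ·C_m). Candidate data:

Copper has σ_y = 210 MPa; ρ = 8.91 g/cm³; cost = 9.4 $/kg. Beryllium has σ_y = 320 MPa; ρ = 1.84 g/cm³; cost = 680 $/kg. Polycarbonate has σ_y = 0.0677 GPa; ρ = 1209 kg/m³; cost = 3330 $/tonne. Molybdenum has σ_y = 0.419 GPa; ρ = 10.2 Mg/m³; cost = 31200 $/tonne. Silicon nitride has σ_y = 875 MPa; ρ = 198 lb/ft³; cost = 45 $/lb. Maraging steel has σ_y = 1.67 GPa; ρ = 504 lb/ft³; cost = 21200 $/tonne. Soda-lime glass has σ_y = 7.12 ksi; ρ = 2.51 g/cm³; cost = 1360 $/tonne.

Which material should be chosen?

polycarbonate

Normalizing units and computing the index:
  copper: σ_y = 210.0 MPa, ρ = 8910 kg/m³, cost = 9.400 $/kg
  beryllium: σ_y = 320.0 MPa, ρ = 1840 kg/m³, cost = 680.0 $/kg
  polycarbonate: σ_y = 67.70 MPa, ρ = 1209 kg/m³, cost = 3.330 $/kg
  molybdenum: σ_y = 419.0 MPa, ρ = 10200 kg/m³, cost = 31.20 $/kg
  silicon nitride: σ_y = 875.0 MPa, ρ = 3172 kg/m³, cost = 99.21 $/kg
  maraging steel: σ_y = 1670 MPa, ρ = 8073 kg/m³, cost = 21.20 $/kg
  soda-lime glass: σ_y = 49.09 MPa, ρ = 2510 kg/m³, cost = 1.360 $/kg
  polycarbonate: M = 16.8 kN·m per $
  soda-lime glass: M = 14.4 kN·m per $
  maraging steel: M = 9.76 kN·m per $
  silicon nitride: M = 2.78 kN·m per $
  copper: M = 2.51 kN·m per $
  molybdenum: M = 1.32 kN·m per $
  beryllium: M = 0.256 kN·m per $
Polycarbonate has the largest M.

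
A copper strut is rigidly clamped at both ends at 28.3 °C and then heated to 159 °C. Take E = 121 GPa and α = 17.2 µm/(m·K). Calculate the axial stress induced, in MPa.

ΔT = 130.7 K. Constrained thermal stress σ = E·α·ΔT = 121.0×10³ MPa × 17.2×10⁻⁶ × 130.7 = 272 MPa (compressive).

272 MPa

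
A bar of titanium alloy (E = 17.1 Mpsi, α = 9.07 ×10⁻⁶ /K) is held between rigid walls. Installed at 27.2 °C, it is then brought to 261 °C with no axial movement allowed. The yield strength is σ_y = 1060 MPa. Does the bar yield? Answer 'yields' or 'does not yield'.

E = 17.1 Mpsi = 117.9 GPa.
ΔT = 233.8 K. Constrained thermal stress σ = E·α·ΔT = 117.9×10³ MPa × 9.07×10⁻⁶ × 233.8 = 250 MPa (compressive).
Compare to σ_y = 1060 MPa: σ < σ_y, so it does not yield.

does not yield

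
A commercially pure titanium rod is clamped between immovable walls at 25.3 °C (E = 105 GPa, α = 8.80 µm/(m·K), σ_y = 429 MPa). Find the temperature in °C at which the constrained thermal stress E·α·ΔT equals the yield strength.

E·α·ΔT = 429.0 MPa ⇒ ΔT = 429.0 / (105.0×10³ × 8.80×10⁻⁶) = 464.3 K.
T = 25.3 + 464.3 = 489.6 °C.

490 °C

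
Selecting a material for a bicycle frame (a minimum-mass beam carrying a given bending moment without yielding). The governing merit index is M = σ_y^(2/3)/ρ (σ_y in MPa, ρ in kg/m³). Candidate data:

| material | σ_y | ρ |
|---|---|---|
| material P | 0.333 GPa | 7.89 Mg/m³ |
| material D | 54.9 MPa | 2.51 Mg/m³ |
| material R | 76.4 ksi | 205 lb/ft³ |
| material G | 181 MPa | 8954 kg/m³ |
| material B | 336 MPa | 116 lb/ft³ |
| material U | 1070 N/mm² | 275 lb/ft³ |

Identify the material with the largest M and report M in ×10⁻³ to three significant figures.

material B, M = 26.0×10⁻³

Putting every candidate on a common basis:
  material P: σ_y = 333.0 MPa, ρ = 7890 kg/m³
  material D: σ_y = 54.90 MPa, ρ = 2510 kg/m³
  material R: σ_y = 526.8 MPa, ρ = 3284 kg/m³
  material G: σ_y = 181.0 MPa, ρ = 8954 kg/m³
  material B: σ_y = 336.0 MPa, ρ = 1858 kg/m³
  material U: σ_y = 1070 MPa, ρ = 4405 kg/m³
  material B: M = 26.0×10⁻³
  material U: M = 23.7×10⁻³
  material R: M = 19.9×10⁻³
  material P: M = 6.09×10⁻³
  material D: M = 5.75×10⁻³
  material G: M = 3.57×10⁻³
The maximum is for material B.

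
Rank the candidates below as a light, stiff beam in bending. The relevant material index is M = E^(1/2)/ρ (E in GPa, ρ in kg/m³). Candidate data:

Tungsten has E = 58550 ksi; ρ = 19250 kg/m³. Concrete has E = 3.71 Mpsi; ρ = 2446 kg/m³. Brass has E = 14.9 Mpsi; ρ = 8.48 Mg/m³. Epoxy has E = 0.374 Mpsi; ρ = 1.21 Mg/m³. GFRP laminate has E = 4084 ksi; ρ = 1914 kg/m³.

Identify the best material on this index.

GFRP laminate

Normalizing units and computing the index:
  tungsten: E = 403.7 GPa, ρ = 19250 kg/m³
  concrete: E = 25.58 GPa, ρ = 2446 kg/m³
  brass: E = 102.7 GPa, ρ = 8480 kg/m³
  epoxy: E = 2.579 GPa, ρ = 1210 kg/m³
  GFRP laminate: E = 28.16 GPa, ρ = 1914 kg/m³
  GFRP laminate: M = 2.77×10⁻³
  concrete: M = 2.07×10⁻³
  epoxy: M = 1.33×10⁻³
  brass: M = 1.20×10⁻³
  tungsten: M = 1.04×10⁻³
GFRP laminate ranks first.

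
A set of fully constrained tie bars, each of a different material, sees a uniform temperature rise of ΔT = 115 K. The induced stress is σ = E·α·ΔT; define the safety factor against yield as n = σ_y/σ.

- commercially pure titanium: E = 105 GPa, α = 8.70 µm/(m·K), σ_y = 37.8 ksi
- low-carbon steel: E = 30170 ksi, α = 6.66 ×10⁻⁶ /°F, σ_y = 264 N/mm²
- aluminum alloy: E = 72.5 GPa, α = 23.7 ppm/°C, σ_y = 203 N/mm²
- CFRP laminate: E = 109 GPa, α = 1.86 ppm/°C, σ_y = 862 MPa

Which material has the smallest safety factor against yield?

With everything in SI (GPa, ×10⁻⁶/K, MPa):
  commercially pure titanium: E = 105.0, α = 8.70, σ_y = 260.6 → σ = 105 MPa, n = 2.48
  low-carbon steel: E = 208.0, α = 12.0, σ_y = 264.0 → σ = 287 MPa, n = 0.921
  aluminum alloy: E = 72.50, α = 23.7, σ_y = 203.0 → σ = 198 MPa, n = 1.03
  CFRP laminate: E = 109.0, α = 1.86, σ_y = 862.0 → σ = 23.3 MPa, n = 37.0
The minimum is low-carbon steel at n = 0.921.

low-carbon steel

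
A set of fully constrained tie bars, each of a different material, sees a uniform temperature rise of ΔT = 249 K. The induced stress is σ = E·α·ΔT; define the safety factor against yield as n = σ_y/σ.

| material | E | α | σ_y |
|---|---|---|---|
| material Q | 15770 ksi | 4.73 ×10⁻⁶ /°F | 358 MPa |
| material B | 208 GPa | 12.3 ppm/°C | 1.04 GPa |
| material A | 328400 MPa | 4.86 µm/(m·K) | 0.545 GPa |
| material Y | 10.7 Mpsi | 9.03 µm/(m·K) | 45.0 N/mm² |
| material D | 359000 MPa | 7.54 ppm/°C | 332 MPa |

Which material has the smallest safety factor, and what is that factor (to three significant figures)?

material Y, n = 0.271

Per material, after unit conversion:
  material Q: E = 108.7, α = 8.51, σ_y = 358.0 → σ = 231 MPa, n = 1.55
  material B: E = 208.0, α = 12.3, σ_y = 1040 → σ = 637 MPa, n = 1.63
  material A: E = 328.4, α = 4.86, σ_y = 545.0 → σ = 397 MPa, n = 1.37
  material Y: E = 73.77, α = 9.03, σ_y = 45.00 → σ = 166 MPa, n = 0.271
  material D: E = 359.0, α = 7.54, σ_y = 332.0 → σ = 674 MPa, n = 0.493
The minimum is material Y at n = 0.271.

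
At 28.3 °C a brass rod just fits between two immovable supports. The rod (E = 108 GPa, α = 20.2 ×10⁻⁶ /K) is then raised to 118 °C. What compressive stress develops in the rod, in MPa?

ΔT = 89.70 K. Constrained thermal stress σ = E·α·ΔT = 108.0×10³ MPa × 20.2×10⁻⁶ × 89.70 = 196 MPa (compressive).

196 MPa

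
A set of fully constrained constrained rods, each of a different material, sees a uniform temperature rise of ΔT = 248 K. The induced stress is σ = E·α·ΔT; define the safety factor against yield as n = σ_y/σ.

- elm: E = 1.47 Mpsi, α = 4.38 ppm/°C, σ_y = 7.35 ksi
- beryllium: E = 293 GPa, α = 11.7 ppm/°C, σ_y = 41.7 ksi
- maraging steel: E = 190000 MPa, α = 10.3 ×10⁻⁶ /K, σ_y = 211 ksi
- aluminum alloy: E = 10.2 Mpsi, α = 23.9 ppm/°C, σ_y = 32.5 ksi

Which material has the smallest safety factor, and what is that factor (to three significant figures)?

With everything in SI (GPa, ×10⁻⁶/K, MPa):
  elm: E = 10.14, α = 4.38, σ_y = 50.68 → σ = 11.0 MPa, n = 4.60
  beryllium: E = 293.0, α = 11.7, σ_y = 287.5 → σ = 850 MPa, n = 0.338
  maraging steel: E = 190.0, α = 10.3, σ_y = 1455 → σ = 485 MPa, n = 3.00
  aluminum alloy: E = 70.33, α = 23.9, σ_y = 224.1 → σ = 417 MPa, n = 0.538
Smallest n: beryllium with n = 0.338.

beryllium, n = 0.338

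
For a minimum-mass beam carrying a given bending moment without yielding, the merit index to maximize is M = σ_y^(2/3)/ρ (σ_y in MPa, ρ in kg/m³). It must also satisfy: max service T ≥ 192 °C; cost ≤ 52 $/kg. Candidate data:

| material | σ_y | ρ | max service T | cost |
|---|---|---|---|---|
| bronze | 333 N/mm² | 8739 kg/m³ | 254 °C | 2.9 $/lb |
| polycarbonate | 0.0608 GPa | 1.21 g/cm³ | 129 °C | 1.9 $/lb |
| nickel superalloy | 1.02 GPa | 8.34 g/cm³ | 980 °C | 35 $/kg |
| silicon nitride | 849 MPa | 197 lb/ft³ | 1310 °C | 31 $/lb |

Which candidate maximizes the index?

nickel superalloy

Screen on constraints: max service T ≥ 192 °C; cost ≤ 52 $/kg. Survivors: bronze, nickel superalloy.
Convert each candidate to consistent units, then evaluate M:
  bronze: σ_y = 333.0 MPa, ρ = 8739 kg/m³
  nickel superalloy: σ_y = 1020 MPa, ρ = 8340 kg/m³
  nickel superalloy: M = 12.1×10⁻³
  bronze: M = 5.50×10⁻³
Nickel superalloy has the largest M.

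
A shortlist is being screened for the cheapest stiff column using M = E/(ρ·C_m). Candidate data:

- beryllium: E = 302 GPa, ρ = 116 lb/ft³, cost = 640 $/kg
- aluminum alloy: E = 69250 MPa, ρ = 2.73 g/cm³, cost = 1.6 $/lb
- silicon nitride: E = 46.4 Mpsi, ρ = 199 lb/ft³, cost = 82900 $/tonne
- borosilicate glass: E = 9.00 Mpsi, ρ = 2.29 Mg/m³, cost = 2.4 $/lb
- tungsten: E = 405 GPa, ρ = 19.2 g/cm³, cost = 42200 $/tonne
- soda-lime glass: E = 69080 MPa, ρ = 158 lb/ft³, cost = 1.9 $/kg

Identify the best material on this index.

soda-lime glass

Convert each candidate to consistent units, then evaluate M:
  beryllium: E = 302.0 GPa, ρ = 1858 kg/m³, cost = 640.0 $/kg
  aluminum alloy: E = 69.25 GPa, ρ = 2730 kg/m³, cost = 3.527 $/kg
  silicon nitride: E = 319.9 GPa, ρ = 3188 kg/m³, cost = 82.90 $/kg
  borosilicate glass: E = 62.05 GPa, ρ = 2290 kg/m³, cost = 5.291 $/kg
  tungsten: E = 405.0 GPa, ρ = 19200 kg/m³, cost = 42.20 $/kg
  soda-lime glass: E = 69.08 GPa, ρ = 2531 kg/m³, cost = 1.900 $/kg
  soda-lime glass: M = 14.4 MN·m per $
  aluminum alloy: M = 7.19 MN·m per $
  borosilicate glass: M = 5.12 MN·m per $
  silicon nitride: M = 1.21 MN·m per $
  tungsten: M = 0.500 MN·m per $
  beryllium: M = 0.254 MN·m per $
Soda-lime glass ranks first.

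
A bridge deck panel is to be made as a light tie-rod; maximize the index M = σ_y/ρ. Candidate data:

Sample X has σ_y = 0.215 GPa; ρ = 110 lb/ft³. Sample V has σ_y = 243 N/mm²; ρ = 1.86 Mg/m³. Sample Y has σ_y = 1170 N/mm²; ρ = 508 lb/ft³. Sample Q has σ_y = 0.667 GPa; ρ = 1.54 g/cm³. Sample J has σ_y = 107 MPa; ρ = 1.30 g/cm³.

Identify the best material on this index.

sample Q

In SI units:
  sample X: σ_y = 215.0 MPa, ρ = 1762 kg/m³
  sample V: σ_y = 243.0 MPa, ρ = 1860 kg/m³
  sample Y: σ_y = 1170 MPa, ρ = 8137 kg/m³
  sample Q: σ_y = 667.0 MPa, ρ = 1540 kg/m³
  sample J: σ_y = 107.0 MPa, ρ = 1300 kg/m³
  sample Q: M = 433 kN·m/kg
  sample Y: M = 144 kN·m/kg
  sample V: M = 131 kN·m/kg
  sample X: M = 122 kN·m/kg
  sample J: M = 82.3 kN·m/kg
Highest index: sample Q.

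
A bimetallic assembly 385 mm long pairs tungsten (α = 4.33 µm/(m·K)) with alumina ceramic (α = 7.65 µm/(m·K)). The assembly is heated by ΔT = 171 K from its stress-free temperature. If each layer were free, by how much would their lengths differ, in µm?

219 µm

Δα = |4.33 − 7.65|×10⁻⁶/K = 3.32×10⁻⁶/K.
ΔL_mismatch = Δα·L·ΔT = 3.32×10⁻⁶ × 385.0 mm × 171.0 K = 219 µm.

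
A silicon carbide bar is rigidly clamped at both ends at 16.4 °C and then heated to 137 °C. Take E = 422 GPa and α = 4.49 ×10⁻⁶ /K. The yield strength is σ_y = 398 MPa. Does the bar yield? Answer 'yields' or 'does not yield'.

does not yield

ΔT = 120.6 K. Constrained thermal stress σ = E·α·ΔT = 422.0×10³ MPa × 4.49×10⁻⁶ × 120.6 = 229 MPa (compressive).
Compare to σ_y = 398 MPa: σ < σ_y, so it does not yield.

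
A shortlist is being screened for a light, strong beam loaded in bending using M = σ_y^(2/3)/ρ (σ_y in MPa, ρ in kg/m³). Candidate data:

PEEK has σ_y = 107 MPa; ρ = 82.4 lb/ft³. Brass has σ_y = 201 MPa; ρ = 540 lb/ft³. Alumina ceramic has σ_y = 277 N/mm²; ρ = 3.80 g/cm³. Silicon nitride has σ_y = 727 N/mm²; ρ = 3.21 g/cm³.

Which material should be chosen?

silicon nitride

Convert each candidate to consistent units, then evaluate M:
  PEEK: σ_y = 107.0 MPa, ρ = 1320 kg/m³
  brass: σ_y = 201.0 MPa, ρ = 8650 kg/m³
  alumina ceramic: σ_y = 277.0 MPa, ρ = 3800 kg/m³
  silicon nitride: σ_y = 727.0 MPa, ρ = 3210 kg/m³
  silicon nitride: M = 25.2×10⁻³
  PEEK: M = 17.1×10⁻³
  alumina ceramic: M = 11.2×10⁻³
  brass: M = 3.97×10⁻³
Silicon nitride ranks first.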